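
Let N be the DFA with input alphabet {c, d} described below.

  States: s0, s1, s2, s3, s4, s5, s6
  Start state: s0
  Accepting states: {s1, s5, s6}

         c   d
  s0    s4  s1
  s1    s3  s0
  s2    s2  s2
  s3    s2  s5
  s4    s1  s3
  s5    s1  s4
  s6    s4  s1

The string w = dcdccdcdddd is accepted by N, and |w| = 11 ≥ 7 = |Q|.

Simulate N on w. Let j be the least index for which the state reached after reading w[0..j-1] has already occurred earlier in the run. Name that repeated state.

s1

State sequence: s0 -d-> s1 -c-> s3 -d-> s5 -c-> s1 -c-> s3 -d-> s5 -c-> s1 -d-> s0 -d-> s1 -d-> s0 -d-> s1
First repeat at step 4: s1 was already visited.

The earliest repeat is at step j = 4: N is in s1, which it already visited at step i = 1.
With |Q| = 7, pigeonhole forces a state repeat no later than step 7; the substring read between the first and second visits to that state can be pumped.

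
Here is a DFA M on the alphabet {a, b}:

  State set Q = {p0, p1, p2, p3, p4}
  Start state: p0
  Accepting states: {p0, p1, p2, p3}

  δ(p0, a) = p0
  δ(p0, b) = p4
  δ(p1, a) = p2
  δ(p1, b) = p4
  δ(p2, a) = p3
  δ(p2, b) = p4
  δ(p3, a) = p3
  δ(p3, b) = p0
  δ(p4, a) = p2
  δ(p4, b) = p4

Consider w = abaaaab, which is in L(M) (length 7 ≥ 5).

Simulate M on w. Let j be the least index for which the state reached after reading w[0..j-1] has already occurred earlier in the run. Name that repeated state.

p0

Run of M on w = a b a a a a b:
  step 0: p0  (start)
  step 1: p0  (read a: p0→p0)   ← first repeat (p0 seen earlier)
  step 2: p4  (read b: p0→p4)
  step 3: p2  (read a: p4→p2)
  step 4: p3  (read a: p2→p3)
  step 5: p3  (read a: p3→p3)
  step 6: p3  (read a: p3→p3)
  step 7: p0  (read b: p3→p0)

The earliest repeat is at step j = 1: M is in p0, which it already visited at step i = 0.
Pumping length from the standard proof: p = 5 (the number of states). The repeated state found above gives |xy| = j ≤ 5 and |y| = j − i ≥ 1.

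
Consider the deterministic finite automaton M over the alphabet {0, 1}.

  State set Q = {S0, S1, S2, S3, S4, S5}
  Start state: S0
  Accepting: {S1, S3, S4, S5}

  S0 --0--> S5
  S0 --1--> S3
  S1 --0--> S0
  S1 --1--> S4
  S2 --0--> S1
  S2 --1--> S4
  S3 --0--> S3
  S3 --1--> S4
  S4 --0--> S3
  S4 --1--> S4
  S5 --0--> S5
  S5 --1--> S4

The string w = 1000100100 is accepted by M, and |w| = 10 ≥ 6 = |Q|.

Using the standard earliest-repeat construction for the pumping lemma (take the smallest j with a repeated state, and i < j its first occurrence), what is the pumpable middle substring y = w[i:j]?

State sequence: S0 -1-> S3 -0-> S3 -0-> S3 -0-> S3 -1-> S4 -0-> S3 -0-> S3 -1-> S4 -0-> S3 -0-> S3
First repeat at step 2: S3 was already visited.

So i = 1, j = 2, giving x = w[0:1] = 1, y = w[1:2] = 0, z = w[2:10] = 00100100.
Check: |xy| = 2 ≤ 6 and |y| = 1 ≥ 1. Reading y takes M from S3 back to S3, so every xyⁱz is accepted.

0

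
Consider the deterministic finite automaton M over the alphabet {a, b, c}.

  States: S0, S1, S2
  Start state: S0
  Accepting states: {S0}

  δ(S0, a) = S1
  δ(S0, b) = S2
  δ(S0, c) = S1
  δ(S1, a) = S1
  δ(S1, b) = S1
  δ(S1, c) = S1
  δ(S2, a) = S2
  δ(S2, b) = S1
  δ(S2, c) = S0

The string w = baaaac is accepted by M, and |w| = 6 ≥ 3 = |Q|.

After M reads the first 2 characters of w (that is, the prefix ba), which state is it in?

S2

Run of M on the first 2 characters of w = b a:
  step 0: S0  (start)
  step 1: S2  (read b: S0→S2)
  step 2: S2  (read a: S2→S2)

After reading 2 characters, M is in state S2.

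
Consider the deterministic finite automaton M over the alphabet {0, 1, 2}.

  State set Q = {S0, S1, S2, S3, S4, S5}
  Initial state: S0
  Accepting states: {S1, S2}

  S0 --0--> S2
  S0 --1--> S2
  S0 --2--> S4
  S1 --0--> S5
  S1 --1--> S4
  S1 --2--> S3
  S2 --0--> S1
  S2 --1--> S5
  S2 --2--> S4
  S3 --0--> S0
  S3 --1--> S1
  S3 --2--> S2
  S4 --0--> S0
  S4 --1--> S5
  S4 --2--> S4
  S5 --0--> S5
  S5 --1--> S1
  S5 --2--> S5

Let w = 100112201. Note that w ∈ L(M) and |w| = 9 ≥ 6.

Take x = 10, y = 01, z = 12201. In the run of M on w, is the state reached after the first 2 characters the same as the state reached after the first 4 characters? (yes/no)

Run of M on the first 4 characters of w = 1 0 0 1:
  step 0: S0  (start)
  step 1: S2  (read 1: S0→S2)
  step 2: S1  (read 0: S2→S1)
  step 3: S5  (read 0: S1→S5)
  step 4: S1  (read 1: S5→S1)

After x (step 2): S1. After xy (step 4): S1.
They match, so y = 01 drives M around a cycle from S1 back to itself; pumping y any number of times keeps M in S1 before reading z, and xyⁱz ∈ L(M) for every i ≥ 0.

yes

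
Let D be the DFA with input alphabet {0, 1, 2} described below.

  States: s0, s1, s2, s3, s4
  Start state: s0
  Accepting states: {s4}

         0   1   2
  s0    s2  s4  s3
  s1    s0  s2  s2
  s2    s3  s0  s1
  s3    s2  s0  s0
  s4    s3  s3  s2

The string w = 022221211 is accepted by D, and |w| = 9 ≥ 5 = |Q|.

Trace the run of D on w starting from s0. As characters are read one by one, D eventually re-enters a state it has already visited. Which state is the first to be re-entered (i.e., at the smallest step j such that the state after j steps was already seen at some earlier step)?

Run of D on w = 0 2 2 2 2 1 2 1 1:
  step 0: s0  (start)
  step 1: s2  (read 0: s0→s2)
  step 2: s1  (read 2: s2→s1)
  step 3: s2  (read 2: s1→s2)   ← first repeat (s2 seen earlier)
  step 4: s1  (read 2: s2→s1)
  step 5: s2  (read 2: s1→s2)
  step 6: s0  (read 1: s2→s0)
  step 7: s3  (read 2: s0→s3)
  step 8: s0  (read 1: s3→s0)
  step 9: s4  (read 1: s0→s4)

The earliest repeat is at step j = 3: D is in s2, which it already visited at step i = 1.
With |Q| = 5, pigeonhole forces a state repeat no later than step 5; the substring read between the first and second visits to that state can be pumped.

s2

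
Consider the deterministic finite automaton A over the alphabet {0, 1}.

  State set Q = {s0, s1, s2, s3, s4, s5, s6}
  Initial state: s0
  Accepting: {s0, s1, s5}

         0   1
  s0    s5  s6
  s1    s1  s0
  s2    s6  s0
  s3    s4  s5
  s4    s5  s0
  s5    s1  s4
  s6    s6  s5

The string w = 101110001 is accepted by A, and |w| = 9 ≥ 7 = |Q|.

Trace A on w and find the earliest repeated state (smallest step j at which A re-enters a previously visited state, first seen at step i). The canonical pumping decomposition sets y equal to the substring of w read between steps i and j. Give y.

0

State sequence: s0 -1-> s6 -0-> s6 -1-> s5 -1-> s4 -1-> s0 -0-> s5 -0-> s1 -0-> s1 -1-> s0
First repeat at step 2: s6 was already visited.

So i = 1, j = 2, giving x = w[0:1] = 1, y = w[1:2] = 0, z = w[2:9] = 1110001.
Check: |xy| = 2 ≤ 7 and |y| = 1 ≥ 1. Reading y takes A from s6 back to s6, so every xyⁱz is accepted.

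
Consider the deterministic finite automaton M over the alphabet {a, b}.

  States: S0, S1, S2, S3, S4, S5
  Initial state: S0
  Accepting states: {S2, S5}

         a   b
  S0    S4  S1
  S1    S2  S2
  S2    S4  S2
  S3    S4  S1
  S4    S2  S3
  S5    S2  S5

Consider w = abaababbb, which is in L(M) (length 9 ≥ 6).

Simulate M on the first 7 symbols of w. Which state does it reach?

State sequence: S0 -a-> S4 -b-> S3 -a-> S4 -a-> S2 -b-> S2 -a-> S4 -b-> S3

After reading 7 characters, M is in state S3.

S3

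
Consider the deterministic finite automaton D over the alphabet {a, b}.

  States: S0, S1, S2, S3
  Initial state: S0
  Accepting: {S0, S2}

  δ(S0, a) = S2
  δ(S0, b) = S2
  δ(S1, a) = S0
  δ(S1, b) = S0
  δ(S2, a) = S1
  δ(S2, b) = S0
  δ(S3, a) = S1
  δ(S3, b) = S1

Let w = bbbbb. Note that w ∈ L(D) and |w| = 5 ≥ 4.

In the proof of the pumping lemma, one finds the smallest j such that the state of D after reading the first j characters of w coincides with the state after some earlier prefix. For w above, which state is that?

State sequence: S0 -b-> S2 -b-> S0 -b-> S2 -b-> S0 -b-> S2
First repeat at step 2: S0 was already visited.

The earliest repeat is at step j = 2: D is in S0, which it already visited at step i = 0.
Pumping length from the standard proof: p = 4 (the number of states). The repeated state found above gives |xy| = j ≤ 4 and |y| = j − i ≥ 1.

S0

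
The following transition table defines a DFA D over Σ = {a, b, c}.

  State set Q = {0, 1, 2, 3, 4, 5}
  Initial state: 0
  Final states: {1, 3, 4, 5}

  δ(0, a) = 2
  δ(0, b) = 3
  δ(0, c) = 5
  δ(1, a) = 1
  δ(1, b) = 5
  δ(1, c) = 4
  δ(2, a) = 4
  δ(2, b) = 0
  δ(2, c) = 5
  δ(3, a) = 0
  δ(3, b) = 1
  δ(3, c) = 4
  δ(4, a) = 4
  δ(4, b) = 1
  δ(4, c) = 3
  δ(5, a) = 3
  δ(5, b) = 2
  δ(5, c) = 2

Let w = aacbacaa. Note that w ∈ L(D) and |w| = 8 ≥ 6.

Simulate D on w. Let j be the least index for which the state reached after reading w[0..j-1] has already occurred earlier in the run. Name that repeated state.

1

Run of D on w = a a c b a c a a:
  step 0: 0  (start)
  step 1: 2  (read a: 0→2)
  step 2: 4  (read a: 2→4)
  step 3: 3  (read c: 4→3)
  step 4: 1  (read b: 3→1)
  step 5: 1  (read a: 1→1)   ← first repeat (1 seen earlier)
  step 6: 4  (read c: 1→4)
  step 7: 4  (read a: 4→4)
  step 8: 4  (read a: 4→4)

The earliest repeat is at step j = 5: D is in 1, which it already visited at step i = 4.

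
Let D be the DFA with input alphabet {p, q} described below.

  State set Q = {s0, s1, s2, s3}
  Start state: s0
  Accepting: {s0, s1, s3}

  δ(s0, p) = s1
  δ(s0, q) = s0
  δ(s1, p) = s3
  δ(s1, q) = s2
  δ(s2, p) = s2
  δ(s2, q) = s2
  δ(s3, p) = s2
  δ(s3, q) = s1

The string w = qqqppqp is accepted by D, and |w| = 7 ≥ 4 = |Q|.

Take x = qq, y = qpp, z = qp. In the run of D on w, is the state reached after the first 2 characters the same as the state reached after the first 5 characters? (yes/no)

State sequence: s0 -q-> s0 -q-> s0 -q-> s0 -p-> s1 -p-> s3

After x (step 2): s0. After xy (step 5): s3.
They differ (s0 ≠ s3), so y is not a cycle from the state after x; this split is not the one the pumping-lemma construction produces, and pumping y need not keep the string in L(D).

no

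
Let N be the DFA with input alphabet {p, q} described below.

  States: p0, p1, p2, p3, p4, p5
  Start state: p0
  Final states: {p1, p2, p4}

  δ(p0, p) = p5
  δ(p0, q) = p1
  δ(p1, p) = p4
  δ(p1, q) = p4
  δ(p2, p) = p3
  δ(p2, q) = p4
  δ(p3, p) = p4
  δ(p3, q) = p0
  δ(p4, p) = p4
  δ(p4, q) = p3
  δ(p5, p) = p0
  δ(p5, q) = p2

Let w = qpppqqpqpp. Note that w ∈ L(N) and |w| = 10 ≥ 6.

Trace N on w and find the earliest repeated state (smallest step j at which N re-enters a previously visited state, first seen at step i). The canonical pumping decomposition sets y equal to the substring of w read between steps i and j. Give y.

p

Run of N on w = q p p p q q p q p p:
  step 0: p0  (start)
  step 1: p1  (read q: p0→p1)
  step 2: p4  (read p: p1→p4)
  step 3: p4  (read p: p4→p4)   ← first repeat (p4 seen earlier)
  step 4: p4  (read p: p4→p4)
  step 5: p3  (read q: p4→p3)
  step 6: p0  (read q: p3→p0)
  step 7: p5  (read p: p0→p5)
  step 8: p2  (read q: p5→p2)
  step 9: p3  (read p: p2→p3)
  step 10: p4  (read p: p3→p4)

So i = 2, j = 3, giving x = w[0:2] = qp, y = w[2:3] = p, z = w[3:10] = pqqpqpp.
Check: |xy| = 3 ≤ 6 and |y| = 1 ≥ 1. Reading y takes N from p4 back to p4, so every xyⁱz is accepted.
Pumping length from the standard proof: p = 6 (the number of states). The repeated state found above gives |xy| = j ≤ 6 and |y| = j − i ≥ 1.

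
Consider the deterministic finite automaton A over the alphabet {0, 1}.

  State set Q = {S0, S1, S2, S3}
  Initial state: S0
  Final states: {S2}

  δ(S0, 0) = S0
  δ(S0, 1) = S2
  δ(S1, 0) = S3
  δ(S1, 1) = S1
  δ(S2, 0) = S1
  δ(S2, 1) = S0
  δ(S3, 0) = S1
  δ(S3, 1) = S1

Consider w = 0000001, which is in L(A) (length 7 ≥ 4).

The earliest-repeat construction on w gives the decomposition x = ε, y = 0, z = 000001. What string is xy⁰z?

000001

xy⁰z = xz = ε·000001 = 000001.
Reading y = 0 takes A from S0 back to S0, so after x the machine is still in S0, and z then leads to the accepting state S2. Hence 000001 ∈ L(A).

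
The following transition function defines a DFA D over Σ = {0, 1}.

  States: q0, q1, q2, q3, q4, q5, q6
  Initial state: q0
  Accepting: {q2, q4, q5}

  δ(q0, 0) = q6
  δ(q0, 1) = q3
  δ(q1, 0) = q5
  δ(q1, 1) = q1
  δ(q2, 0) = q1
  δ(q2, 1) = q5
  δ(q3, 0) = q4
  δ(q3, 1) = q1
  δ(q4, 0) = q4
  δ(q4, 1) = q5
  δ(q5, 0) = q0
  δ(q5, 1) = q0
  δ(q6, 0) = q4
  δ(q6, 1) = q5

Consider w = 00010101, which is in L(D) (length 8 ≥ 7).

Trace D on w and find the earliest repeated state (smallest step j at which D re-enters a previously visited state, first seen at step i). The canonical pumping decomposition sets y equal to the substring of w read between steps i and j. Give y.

Run of D on w = 0 0 0 1 0 1 0 1:
  step 0: q0  (start)
  step 1: q6  (read 0: q0→q6)
  step 2: q4  (read 0: q6→q4)
  step 3: q4  (read 0: q4→q4)   ← first repeat (q4 seen earlier)
  step 4: q5  (read 1: q4→q5)
  step 5: q0  (read 0: q5→q0)
  step 6: q3  (read 1: q0→q3)
  step 7: q4  (read 0: q3→q4)
  step 8: q5  (read 1: q4→q5)

So i = 2, j = 3, giving x = w[0:2] = 00, y = w[2:3] = 0, z = w[3:8] = 10101.
Check: |xy| = 3 ≤ 7 and |y| = 1 ≥ 1. Reading y takes D from q4 back to q4, so every xyⁱz is accepted.
The DFA has 7 states, so the proof of the pumping lemma guarantees a repeated state among the first 7+1 visited; the segment between the two visits is the pumpable y.

0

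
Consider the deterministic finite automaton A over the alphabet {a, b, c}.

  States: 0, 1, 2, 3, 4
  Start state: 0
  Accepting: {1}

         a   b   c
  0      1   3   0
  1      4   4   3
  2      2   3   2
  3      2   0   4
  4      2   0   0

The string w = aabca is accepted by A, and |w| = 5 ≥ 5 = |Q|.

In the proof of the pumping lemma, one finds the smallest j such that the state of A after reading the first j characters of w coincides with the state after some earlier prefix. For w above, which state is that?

0

Run of A on w = a a b c a:
  step 0: 0  (start)
  step 1: 1  (read a: 0→1)
  step 2: 4  (read a: 1→4)
  step 3: 0  (read b: 4→0)   ← first repeat (0 seen earlier)
  step 4: 0  (read c: 0→0)
  step 5: 1  (read a: 0→1)

The earliest repeat is at step j = 3: A is in 0, which it already visited at step i = 0.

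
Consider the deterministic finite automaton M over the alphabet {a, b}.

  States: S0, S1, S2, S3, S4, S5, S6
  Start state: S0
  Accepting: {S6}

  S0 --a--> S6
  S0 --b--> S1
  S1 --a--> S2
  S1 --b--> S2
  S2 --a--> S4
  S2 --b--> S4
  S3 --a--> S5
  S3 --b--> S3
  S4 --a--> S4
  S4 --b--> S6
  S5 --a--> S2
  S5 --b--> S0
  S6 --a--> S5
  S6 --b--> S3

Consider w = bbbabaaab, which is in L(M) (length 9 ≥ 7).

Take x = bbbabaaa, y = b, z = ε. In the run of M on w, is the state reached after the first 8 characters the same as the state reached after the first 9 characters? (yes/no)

no

State sequence: S0 -b-> S1 -b-> S2 -b-> S4 -a-> S4 -b-> S6 -a-> S5 -a-> S2 -a-> S4 -b-> S6

After x (step 8): S4. After xy (step 9): S6.
They differ (S4 ≠ S6), so y is not a cycle from the state after x; this split is not the one the pumping-lemma construction produces, and pumping y need not keep the string in L(M).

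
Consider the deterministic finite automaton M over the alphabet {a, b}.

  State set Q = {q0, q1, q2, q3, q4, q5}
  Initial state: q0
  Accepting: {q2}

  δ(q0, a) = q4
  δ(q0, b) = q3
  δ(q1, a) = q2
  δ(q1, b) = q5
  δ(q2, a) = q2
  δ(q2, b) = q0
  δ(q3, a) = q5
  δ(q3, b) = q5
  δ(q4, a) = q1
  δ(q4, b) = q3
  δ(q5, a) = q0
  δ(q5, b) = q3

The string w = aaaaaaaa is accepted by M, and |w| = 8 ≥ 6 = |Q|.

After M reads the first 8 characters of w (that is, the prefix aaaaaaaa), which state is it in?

q2

State sequence: q0 -a-> q4 -a-> q1 -a-> q2 -a-> q2 -a-> q2 -a-> q2 -a-> q2 -a-> q2

After reading 8 characters, M is in state q2.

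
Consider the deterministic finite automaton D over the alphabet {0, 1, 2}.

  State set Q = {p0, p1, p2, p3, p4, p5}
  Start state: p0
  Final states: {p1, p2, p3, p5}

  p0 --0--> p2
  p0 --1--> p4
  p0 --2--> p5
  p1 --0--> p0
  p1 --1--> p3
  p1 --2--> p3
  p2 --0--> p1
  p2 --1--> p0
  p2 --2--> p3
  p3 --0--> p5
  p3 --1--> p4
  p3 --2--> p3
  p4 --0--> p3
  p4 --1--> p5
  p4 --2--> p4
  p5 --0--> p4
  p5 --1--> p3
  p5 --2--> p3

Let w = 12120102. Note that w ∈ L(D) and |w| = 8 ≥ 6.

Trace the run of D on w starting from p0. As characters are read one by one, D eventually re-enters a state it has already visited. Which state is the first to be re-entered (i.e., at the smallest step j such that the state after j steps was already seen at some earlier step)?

p4

State sequence: p0 -1-> p4 -2-> p4 -1-> p5 -2-> p3 -0-> p5 -1-> p3 -0-> p5 -2-> p3
First repeat at step 2: p4 was already visited.

The earliest repeat is at step j = 2: D is in p4, which it already visited at step i = 1.
Pumping length from the standard proof: p = 6 (the number of states). The repeated state found above gives |xy| = j ≤ 6 and |y| = j − i ≥ 1.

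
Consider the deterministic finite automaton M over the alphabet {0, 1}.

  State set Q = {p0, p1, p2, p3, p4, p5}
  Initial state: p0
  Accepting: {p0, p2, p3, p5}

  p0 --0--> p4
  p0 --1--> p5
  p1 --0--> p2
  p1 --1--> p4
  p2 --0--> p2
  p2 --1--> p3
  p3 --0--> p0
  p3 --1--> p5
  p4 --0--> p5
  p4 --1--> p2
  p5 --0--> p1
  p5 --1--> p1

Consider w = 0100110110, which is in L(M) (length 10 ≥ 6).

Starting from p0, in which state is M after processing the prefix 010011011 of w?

Run of M on the first 9 characters of w = 0 1 0 0 1 1 0 1 1:
  step 0: p0  (start)
  step 1: p4  (read 0: p0→p4)
  step 2: p2  (read 1: p4→p2)
  step 3: p2  (read 0: p2→p2)
  step 4: p2  (read 0: p2→p2)
  step 5: p3  (read 1: p2→p3)
  step 6: p5  (read 1: p3→p5)
  step 7: p1  (read 0: p5→p1)
  step 8: p4  (read 1: p1→p4)
  step 9: p2  (read 1: p4→p2)

After reading 9 characters, M is in state p2.
(This kind of state-tracing is the core of the pumping-lemma construction: with 6 states, pigeonhole forces a repeat within the first 6 steps.)

p2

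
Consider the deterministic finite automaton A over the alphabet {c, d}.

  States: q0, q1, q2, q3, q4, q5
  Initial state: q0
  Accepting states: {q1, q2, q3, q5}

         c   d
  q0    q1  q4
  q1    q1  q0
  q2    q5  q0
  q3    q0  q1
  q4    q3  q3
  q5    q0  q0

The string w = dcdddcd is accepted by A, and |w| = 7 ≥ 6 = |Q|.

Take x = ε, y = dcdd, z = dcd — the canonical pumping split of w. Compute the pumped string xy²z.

xy^2z = ε·dcdd·dcdd·dcd = dcdddcdddcd.
Reading y = dcdd takes A from q0 back to q0, so after x·y·y the machine is still in q0, and z then leads to the accepting state q1. Hence dcdddcdddcd ∈ L(A).

dcdddcdddcd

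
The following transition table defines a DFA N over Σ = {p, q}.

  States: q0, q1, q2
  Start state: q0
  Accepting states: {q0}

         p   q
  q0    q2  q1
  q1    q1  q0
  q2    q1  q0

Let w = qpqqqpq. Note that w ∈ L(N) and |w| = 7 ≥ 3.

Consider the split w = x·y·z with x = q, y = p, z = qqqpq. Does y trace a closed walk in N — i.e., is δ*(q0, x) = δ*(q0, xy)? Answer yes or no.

Run of N on the first 2 characters of w = q p:
  step 0: q0  (start)
  step 1: q1  (read q: q0→q1)
  step 2: q1  (read p: q1→q1)

After x (step 1): q1. After xy (step 2): q1.
They match, so y = p drives N around a cycle from q1 back to itself; pumping y any number of times keeps N in q1 before reading z, and xyⁱz ∈ L(N) for every i ≥ 0.

yes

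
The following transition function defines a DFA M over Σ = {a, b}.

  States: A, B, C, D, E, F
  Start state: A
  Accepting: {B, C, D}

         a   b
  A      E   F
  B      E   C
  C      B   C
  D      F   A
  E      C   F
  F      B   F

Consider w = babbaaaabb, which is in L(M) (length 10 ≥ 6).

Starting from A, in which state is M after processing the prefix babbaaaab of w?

C

Run of M on the first 9 characters of w = b a b b a a a a b:
  step 0: A  (start)
  step 1: F  (read b: A→F)
  step 2: B  (read a: F→B)
  step 3: C  (read b: B→C)
  step 4: C  (read b: C→C)
  step 5: B  (read a: C→B)
  step 6: E  (read a: B→E)
  step 7: C  (read a: E→C)
  step 8: B  (read a: C→B)
  step 9: C  (read b: B→C)

After reading 9 characters, M is in state C.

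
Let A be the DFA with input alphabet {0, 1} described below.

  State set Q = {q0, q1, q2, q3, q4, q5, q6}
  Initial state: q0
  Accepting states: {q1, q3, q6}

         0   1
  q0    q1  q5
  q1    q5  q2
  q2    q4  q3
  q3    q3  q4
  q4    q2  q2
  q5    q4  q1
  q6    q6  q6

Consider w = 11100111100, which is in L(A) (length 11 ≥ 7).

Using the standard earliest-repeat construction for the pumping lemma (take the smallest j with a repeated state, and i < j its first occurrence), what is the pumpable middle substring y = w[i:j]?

State sequence: q0 -1-> q5 -1-> q1 -1-> q2 -0-> q4 -0-> q2 -1-> q3 -1-> q4 -1-> q2 -1-> q3 -0-> q3 -0-> q3
First repeat at step 5: q2 was already visited.

So i = 3, j = 5, giving x = w[0:3] = 111, y = w[3:5] = 00, z = w[5:11] = 111100.
Check: |xy| = 5 ≤ 7 and |y| = 2 ≥ 1. Reading y takes A from q2 back to q2, so every xyⁱz is accepted.

00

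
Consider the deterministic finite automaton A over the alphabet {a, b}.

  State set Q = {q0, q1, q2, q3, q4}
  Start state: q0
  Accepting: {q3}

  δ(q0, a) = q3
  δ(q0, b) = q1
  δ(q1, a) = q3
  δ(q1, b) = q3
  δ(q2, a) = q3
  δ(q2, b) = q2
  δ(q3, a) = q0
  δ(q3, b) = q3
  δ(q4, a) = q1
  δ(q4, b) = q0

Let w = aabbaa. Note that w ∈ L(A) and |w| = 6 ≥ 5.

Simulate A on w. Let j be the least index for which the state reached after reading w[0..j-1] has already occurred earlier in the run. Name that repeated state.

Run of A on w = a a b b a a:
  step 0: q0  (start)
  step 1: q3  (read a: q0→q3)
  step 2: q0  (read a: q3→q0)   ← first repeat (q0 seen earlier)
  step 3: q1  (read b: q0→q1)
  step 4: q3  (read b: q1→q3)
  step 5: q0  (read a: q3→q0)
  step 6: q3  (read a: q0→q3)

The earliest repeat is at step j = 2: A is in q0, which it already visited at step i = 0.

q0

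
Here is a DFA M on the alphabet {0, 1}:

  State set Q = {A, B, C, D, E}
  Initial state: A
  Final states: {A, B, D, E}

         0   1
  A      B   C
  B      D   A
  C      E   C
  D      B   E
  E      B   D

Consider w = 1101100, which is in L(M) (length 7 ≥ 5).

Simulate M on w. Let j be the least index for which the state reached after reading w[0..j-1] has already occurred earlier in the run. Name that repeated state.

Run of M on w = 1 1 0 1 1 0 0:
  step 0: A  (start)
  step 1: C  (read 1: A→C)
  step 2: C  (read 1: C→C)   ← first repeat (C seen earlier)
  step 3: E  (read 0: C→E)
  step 4: D  (read 1: E→D)
  step 5: E  (read 1: D→E)
  step 6: B  (read 0: E→B)
  step 7: D  (read 0: B→D)

The earliest repeat is at step j = 2: M is in C, which it already visited at step i = 1.
With |Q| = 5, pigeonhole forces a state repeat no later than step 5; the substring read between the first and second visits to that state can be pumped.

C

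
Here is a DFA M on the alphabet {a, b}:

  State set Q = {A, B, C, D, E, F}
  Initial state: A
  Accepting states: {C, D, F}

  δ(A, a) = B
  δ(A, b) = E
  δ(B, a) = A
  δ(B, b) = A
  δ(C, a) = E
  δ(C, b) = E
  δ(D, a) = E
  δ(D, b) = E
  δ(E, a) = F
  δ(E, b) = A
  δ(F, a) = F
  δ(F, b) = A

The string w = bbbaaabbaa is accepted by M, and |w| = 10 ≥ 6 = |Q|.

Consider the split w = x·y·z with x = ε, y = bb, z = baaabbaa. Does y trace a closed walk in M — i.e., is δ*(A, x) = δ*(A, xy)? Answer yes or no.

yes

State sequence: A -b-> E -b-> A

After x (step 0): A. After xy (step 2): A.
They match, so y = bb drives M around a cycle from A back to itself; pumping y any number of times keeps M in A before reading z, and xyⁱz ∈ L(M) for every i ≥ 0.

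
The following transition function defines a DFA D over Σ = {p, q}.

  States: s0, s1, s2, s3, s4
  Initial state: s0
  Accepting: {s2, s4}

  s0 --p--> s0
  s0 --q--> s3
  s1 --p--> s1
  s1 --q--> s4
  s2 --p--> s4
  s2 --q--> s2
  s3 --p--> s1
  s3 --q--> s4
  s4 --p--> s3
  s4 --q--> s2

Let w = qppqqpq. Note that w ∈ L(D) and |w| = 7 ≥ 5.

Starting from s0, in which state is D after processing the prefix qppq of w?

s4

State sequence: s0 -q-> s3 -p-> s1 -p-> s1 -q-> s4

After reading 4 characters, D is in state s4.
(This kind of state-tracing is the core of the pumping-lemma construction: with 5 states, pigeonhole forces a repeat within the first 5 steps.)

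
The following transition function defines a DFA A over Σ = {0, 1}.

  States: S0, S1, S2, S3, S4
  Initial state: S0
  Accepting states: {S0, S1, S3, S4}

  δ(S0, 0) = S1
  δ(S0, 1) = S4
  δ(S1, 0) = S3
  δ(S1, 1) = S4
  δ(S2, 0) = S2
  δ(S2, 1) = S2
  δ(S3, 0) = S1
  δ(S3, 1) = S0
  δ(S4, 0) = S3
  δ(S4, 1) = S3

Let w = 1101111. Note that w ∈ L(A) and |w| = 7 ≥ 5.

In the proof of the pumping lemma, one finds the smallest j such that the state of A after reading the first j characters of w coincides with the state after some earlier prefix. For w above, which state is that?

S4

Run of A on w = 1 1 0 1 1 1 1:
  step 0: S0  (start)
  step 1: S4  (read 1: S0→S4)
  step 2: S3  (read 1: S4→S3)
  step 3: S1  (read 0: S3→S1)
  step 4: S4  (read 1: S1→S4)   ← first repeat (S4 seen earlier)
  step 5: S3  (read 1: S4→S3)
  step 6: S0  (read 1: S3→S0)
  step 7: S4  (read 1: S0→S4)

The earliest repeat is at step j = 4: A is in S4, which it already visited at step i = 1.
With |Q| = 5, pigeonhole forces a state repeat no later than step 5; the substring read between the first and second visits to that state can be pumped.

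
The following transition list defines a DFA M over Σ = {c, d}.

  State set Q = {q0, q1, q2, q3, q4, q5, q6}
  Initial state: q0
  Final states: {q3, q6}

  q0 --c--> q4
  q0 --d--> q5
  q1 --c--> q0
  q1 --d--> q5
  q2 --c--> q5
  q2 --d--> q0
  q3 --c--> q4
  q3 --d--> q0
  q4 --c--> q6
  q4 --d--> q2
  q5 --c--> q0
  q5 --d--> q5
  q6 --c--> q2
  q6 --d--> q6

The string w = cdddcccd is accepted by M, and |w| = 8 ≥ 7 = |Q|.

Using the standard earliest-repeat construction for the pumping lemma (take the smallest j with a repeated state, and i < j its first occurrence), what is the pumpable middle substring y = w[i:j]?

cdd

State sequence: q0 -c-> q4 -d-> q2 -d-> q0 -d-> q5 -c-> q0 -c-> q4 -c-> q6 -d-> q6
First repeat at step 3: q0 was already visited.

So i = 0, j = 3, giving x = w[0:0] = ε, y = w[0:3] = cdd, z = w[3:8] = dcccd.
Check: |xy| = 3 ≤ 7 and |y| = 3 ≥ 1. Reading y takes M from q0 back to q0, so every xyⁱz is accepted.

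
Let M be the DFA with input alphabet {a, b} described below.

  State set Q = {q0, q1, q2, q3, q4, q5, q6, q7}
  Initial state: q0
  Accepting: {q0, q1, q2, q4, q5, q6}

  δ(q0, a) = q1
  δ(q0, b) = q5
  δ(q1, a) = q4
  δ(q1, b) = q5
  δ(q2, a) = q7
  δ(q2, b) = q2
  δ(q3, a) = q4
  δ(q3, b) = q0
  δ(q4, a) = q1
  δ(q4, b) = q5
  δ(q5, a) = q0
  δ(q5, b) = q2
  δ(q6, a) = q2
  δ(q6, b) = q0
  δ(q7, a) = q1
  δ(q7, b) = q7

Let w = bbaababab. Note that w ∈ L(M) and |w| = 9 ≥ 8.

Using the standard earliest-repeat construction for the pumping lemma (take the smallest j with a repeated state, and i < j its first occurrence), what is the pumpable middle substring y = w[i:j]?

baab

State sequence: q0 -b-> q5 -b-> q2 -a-> q7 -a-> q1 -b-> q5 -a-> q0 -b-> q5 -a-> q0 -b-> q5
First repeat at step 5: q5 was already visited.

So i = 1, j = 5, giving x = w[0:1] = b, y = w[1:5] = baab, z = w[5:9] = abab.
Check: |xy| = 5 ≤ 8 and |y| = 4 ≥ 1. Reading y takes M from q5 back to q5, so every xyⁱz is accepted.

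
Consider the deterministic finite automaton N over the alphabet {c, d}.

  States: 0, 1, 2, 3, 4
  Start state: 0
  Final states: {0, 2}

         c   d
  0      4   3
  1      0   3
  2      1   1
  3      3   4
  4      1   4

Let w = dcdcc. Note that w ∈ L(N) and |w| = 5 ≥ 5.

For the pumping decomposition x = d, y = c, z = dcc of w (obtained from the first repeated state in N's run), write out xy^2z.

dccdcc

xy^2z = d·c·c·dcc = dccdcc.
Reading y = c takes N from 3 back to 3, so after x·y·y the machine is still in 3, and z then leads to the accepting state 0. Hence dccdcc ∈ L(N).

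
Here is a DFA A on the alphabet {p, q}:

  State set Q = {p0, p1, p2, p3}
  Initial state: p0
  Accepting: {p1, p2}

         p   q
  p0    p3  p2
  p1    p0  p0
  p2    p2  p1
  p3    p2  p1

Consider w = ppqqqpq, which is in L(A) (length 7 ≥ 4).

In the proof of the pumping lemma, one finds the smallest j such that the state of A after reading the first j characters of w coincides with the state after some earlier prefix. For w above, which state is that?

Run of A on w = p p q q q p q:
  step 0: p0  (start)
  step 1: p3  (read p: p0→p3)
  step 2: p2  (read p: p3→p2)
  step 3: p1  (read q: p2→p1)
  step 4: p0  (read q: p1→p0)   ← first repeat (p0 seen earlier)
  step 5: p2  (read q: p0→p2)
  step 6: p2  (read p: p2→p2)
  step 7: p1  (read q: p2→p1)

The earliest repeat is at step j = 4: A is in p0, which it already visited at step i = 0.
Since A has 4 states, any run of length ≥ 4 visits 4+1 states, so by pigeonhole some state repeats within the first 4 steps — that repeat gives the pumpable loop.

p0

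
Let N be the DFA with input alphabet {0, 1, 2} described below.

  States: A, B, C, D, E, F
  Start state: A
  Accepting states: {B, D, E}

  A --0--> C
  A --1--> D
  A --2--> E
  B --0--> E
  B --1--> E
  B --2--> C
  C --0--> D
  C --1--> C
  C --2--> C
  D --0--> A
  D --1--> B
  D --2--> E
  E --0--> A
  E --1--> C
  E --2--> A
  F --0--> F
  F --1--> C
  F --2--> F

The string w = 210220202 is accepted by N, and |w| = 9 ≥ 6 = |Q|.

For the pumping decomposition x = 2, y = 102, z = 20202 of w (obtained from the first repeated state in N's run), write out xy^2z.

xy^2z = 2·102·102·20202 = 210210220202.
Reading y = 102 takes N from E back to E, so after x·y·y the machine is still in E, and z then leads to the accepting state E. Hence 210210220202 ∈ L(N).

210210220202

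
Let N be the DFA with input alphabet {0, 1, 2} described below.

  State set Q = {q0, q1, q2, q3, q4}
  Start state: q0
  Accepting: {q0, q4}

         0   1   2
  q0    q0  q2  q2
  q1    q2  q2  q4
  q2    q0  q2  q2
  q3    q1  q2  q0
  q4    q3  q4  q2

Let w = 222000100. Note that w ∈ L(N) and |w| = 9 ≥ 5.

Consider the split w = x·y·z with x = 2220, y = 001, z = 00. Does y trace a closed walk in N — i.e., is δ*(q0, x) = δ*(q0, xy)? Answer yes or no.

Run of N on the first 7 characters of w = 2 2 2 0 0 0 1:
  step 0: q0  (start)
  step 1: q2  (read 2: q0→q2)
  step 2: q2  (read 2: q2→q2)
  step 3: q2  (read 2: q2→q2)
  step 4: q0  (read 0: q2→q0)
  step 5: q0  (read 0: q0→q0)
  step 6: q0  (read 0: q0→q0)
  step 7: q2  (read 1: q0→q2)

After x (step 4): q0. After xy (step 7): q2.
They differ (q0 ≠ q2), so y is not a cycle from the state after x; this split is not the one the pumping-lemma construction produces, and pumping y need not keep the string in L(N).

no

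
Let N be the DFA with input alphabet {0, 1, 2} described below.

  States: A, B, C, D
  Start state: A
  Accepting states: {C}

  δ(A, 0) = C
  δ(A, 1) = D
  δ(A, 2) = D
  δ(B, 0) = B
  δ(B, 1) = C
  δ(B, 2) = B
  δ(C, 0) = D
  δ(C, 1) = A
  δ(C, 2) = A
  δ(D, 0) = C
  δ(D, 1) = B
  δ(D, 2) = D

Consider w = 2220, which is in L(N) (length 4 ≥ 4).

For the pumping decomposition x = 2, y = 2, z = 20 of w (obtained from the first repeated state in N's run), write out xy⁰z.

xy⁰z = xz = 2·20 = 220.
Reading y = 2 takes N from D back to D, so after x the machine is still in D, and z then leads to the accepting state C. Hence 220 ∈ L(N).

220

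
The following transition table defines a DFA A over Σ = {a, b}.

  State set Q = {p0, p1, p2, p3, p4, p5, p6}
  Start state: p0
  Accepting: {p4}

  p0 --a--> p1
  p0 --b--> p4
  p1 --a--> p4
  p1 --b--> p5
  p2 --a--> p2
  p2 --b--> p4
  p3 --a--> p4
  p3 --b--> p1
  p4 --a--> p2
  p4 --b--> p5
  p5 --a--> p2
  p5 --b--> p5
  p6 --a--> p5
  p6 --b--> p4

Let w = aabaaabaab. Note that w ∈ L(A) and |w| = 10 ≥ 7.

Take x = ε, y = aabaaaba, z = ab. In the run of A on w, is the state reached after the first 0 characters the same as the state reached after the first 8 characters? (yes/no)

State sequence: p0 -a-> p1 -a-> p4 -b-> p5 -a-> p2 -a-> p2 -a-> p2 -b-> p4 -a-> p2

After x (step 0): p0. After xy (step 8): p2.
They differ (p0 ≠ p2), so y is not a cycle from the state after x; this split is not the one the pumping-lemma construction produces, and pumping y need not keep the string in L(A).

no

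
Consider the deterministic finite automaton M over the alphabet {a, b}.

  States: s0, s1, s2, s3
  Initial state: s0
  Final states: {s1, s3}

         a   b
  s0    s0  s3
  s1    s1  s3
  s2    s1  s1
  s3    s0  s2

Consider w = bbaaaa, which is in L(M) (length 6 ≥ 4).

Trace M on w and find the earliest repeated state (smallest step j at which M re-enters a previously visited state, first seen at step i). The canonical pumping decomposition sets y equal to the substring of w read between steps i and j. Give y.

State sequence: s0 -b-> s3 -b-> s2 -a-> s1 -a-> s1 -a-> s1 -a-> s1
First repeat at step 4: s1 was already visited.

So i = 3, j = 4, giving x = w[0:3] = bba, y = w[3:4] = a, z = w[4:6] = aa.
Check: |xy| = 4 ≤ 4 and |y| = 1 ≥ 1. Reading y takes M from s1 back to s1, so every xyⁱz is accepted.
Since M has 4 states, any run of length ≥ 4 visits 4+1 states, so by pigeonhole some state repeats within the first 4 steps — that repeat gives the pumpable loop.

a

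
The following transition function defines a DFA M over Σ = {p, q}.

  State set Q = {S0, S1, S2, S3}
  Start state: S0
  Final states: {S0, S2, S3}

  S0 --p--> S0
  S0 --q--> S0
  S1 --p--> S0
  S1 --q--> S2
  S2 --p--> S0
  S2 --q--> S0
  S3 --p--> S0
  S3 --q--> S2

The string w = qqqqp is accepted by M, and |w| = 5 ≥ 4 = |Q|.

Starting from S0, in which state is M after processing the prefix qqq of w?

State sequence: S0 -q-> S0 -q-> S0 -q-> S0

After reading 3 characters, M is in state S0.

S0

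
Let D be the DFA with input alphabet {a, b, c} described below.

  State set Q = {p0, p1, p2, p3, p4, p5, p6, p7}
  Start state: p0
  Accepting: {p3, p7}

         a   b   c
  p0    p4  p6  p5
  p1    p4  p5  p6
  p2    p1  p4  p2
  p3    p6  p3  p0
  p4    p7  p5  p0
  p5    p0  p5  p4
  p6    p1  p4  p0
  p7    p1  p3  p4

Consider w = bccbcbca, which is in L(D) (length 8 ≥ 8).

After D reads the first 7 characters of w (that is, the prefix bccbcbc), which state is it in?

State sequence: p0 -b-> p6 -c-> p0 -c-> p5 -b-> p5 -c-> p4 -b-> p5 -c-> p4

After reading 7 characters, D is in state p4.

p4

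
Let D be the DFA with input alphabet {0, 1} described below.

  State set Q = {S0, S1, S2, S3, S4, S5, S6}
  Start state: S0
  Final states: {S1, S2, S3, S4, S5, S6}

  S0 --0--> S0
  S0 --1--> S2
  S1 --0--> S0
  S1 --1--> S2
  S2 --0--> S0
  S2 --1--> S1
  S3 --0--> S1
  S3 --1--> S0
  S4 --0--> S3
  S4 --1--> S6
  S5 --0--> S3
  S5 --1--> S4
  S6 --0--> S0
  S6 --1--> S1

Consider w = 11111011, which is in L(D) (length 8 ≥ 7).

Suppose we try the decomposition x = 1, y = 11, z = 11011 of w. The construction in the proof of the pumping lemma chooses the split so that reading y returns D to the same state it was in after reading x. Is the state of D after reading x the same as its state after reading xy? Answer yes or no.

State sequence: S0 -1-> S2 -1-> S1 -1-> S2

After x (step 1): S2. After xy (step 3): S2.
They match, so y = 11 drives D around a cycle from S2 back to itself; pumping y any number of times keeps D in S2 before reading z, and xyⁱz ∈ L(D) for every i ≥ 0.

yes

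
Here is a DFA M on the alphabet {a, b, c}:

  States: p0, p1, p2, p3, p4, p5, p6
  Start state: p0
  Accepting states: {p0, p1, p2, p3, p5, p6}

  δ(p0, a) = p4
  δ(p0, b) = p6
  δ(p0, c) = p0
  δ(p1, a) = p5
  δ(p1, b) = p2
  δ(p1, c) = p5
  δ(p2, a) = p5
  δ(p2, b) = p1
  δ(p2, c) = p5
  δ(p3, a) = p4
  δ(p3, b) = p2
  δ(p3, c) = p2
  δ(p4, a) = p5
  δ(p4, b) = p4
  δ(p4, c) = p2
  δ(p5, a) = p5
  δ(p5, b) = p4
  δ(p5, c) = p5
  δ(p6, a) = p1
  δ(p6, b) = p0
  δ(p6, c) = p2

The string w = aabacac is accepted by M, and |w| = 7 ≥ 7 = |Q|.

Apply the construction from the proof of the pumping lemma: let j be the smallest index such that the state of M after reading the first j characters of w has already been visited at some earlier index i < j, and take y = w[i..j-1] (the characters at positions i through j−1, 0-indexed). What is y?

ab

Run of M on w = a a b a c a c:
  step 0: p0  (start)
  step 1: p4  (read a: p0→p4)
  step 2: p5  (read a: p4→p5)
  step 3: p4  (read b: p5→p4)   ← first repeat (p4 seen earlier)
  step 4: p5  (read a: p4→p5)
  step 5: p5  (read c: p5→p5)
  step 6: p5  (read a: p5→p5)
  step 7: p5  (read c: p5→p5)

So i = 1, j = 3, giving x = w[0:1] = a, y = w[1:3] = ab, z = w[3:7] = acac.
Check: |xy| = 3 ≤ 7 and |y| = 2 ≥ 1. Reading y takes M from p4 back to p4, so every xyⁱz is accepted.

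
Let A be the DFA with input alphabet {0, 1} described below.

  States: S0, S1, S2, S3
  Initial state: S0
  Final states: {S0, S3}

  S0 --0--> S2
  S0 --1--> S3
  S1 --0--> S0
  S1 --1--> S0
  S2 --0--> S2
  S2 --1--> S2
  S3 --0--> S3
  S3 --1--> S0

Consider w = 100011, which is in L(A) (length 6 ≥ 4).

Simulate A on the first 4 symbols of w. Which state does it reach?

Run of A on the first 4 characters of w = 1 0 0 0:
  step 0: S0  (start)
  step 1: S3  (read 1: S0→S3)
  step 2: S3  (read 0: S3→S3)
  step 3: S3  (read 0: S3→S3)
  step 4: S3  (read 0: S3→S3)

After reading 4 characters, A is in state S3.

S3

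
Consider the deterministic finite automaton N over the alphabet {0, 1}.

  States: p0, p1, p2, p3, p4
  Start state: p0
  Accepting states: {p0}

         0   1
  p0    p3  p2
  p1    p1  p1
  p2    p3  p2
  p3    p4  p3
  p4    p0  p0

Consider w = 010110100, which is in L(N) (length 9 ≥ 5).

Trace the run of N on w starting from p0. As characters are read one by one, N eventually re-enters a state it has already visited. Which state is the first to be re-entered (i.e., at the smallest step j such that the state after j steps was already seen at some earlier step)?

State sequence: p0 -0-> p3 -1-> p3 -0-> p4 -1-> p0 -1-> p2 -0-> p3 -1-> p3 -0-> p4 -0-> p0
First repeat at step 2: p3 was already visited.

The earliest repeat is at step j = 2: N is in p3, which it already visited at step i = 1.
Since N has 5 states, any run of length ≥ 5 visits 5+1 states, so by pigeonhole some state repeats within the first 5 steps — that repeat gives the pumpable loop.

p3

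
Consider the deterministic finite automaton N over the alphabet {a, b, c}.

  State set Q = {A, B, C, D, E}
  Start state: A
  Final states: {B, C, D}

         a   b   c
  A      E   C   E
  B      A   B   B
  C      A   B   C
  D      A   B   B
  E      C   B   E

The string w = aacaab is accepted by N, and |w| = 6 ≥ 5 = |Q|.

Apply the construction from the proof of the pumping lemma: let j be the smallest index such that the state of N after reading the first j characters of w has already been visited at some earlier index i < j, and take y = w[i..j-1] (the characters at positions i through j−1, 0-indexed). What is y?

c

Run of N on w = a a c a a b:
  step 0: A  (start)
  step 1: E  (read a: A→E)
  step 2: C  (read a: E→C)
  step 3: C  (read c: C→C)   ← first repeat (C seen earlier)
  step 4: A  (read a: C→A)
  step 5: E  (read a: A→E)
  step 6: B  (read b: E→B)

So i = 2, j = 3, giving x = w[0:2] = aa, y = w[2:3] = c, z = w[3:6] = aab.
Check: |xy| = 3 ≤ 5 and |y| = 1 ≥ 1. Reading y takes N from C back to C, so every xyⁱz is accepted.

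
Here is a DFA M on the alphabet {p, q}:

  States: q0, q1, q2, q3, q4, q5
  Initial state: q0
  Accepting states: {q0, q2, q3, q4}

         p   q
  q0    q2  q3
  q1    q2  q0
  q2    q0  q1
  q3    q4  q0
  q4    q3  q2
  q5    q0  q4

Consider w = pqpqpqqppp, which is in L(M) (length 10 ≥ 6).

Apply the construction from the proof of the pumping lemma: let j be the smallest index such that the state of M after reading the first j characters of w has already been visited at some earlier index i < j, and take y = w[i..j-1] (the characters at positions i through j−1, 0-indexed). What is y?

qp

Run of M on w = p q p q p q q p p p:
  step 0: q0  (start)
  step 1: q2  (read p: q0→q2)
  step 2: q1  (read q: q2→q1)
  step 3: q2  (read p: q1→q2)   ← first repeat (q2 seen earlier)
  step 4: q1  (read q: q2→q1)
  step 5: q2  (read p: q1→q2)
  step 6: q1  (read q: q2→q1)
  step 7: q0  (read q: q1→q0)
  step 8: q2  (read p: q0→q2)
  step 9: q0  (read p: q2→q0)
  step 10: q2  (read p: q0→q2)

So i = 1, j = 3, giving x = w[0:1] = p, y = w[1:3] = qp, z = w[3:10] = qpqqppp.
Check: |xy| = 3 ≤ 6 and |y| = 2 ≥ 1. Reading y takes M from q2 back to q2, so every xyⁱz is accepted.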